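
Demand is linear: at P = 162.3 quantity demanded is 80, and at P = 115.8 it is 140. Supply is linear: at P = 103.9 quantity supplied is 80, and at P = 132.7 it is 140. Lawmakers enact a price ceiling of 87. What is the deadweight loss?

4192.82

Demand slope = (115.8 − 162.3)/(140 − 80) = −0.775, so P = 224.3 − 0.775Q.
Supply slope = (132.7 − 103.9)/(140 − 80) = 0.48, so P = 65.5 + 0.48Q.
Competitive equilibrium: 224.3 − 0.775Q = 65.5 + 0.48Q → Q* = 126.5339, P* = 126.2363.
At the ceiling P = 87, quantity supplied = (87 − 65.5)/0.48 = 44.7917.
Willingness to pay at Q' = 44.7917: 224.3 − 0.775·44.7917 = 189.5864.
ΔQ = 126.5339 − 44.7917 = 81.7422; wedge = 189.5864 − 87 = 102.5864.
Welfare loss = ½ × 81.7422 × 102.5864 = 4192.82.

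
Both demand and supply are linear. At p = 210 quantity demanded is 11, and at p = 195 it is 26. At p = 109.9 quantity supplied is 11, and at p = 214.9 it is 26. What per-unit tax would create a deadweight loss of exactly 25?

Demand slope = (195 − 210)/(26 − 11) = −1, so p = 221 − q.
Supply slope = (214.9 − 109.9)/(26 − 11) = 7, so p = 32.9 + 7q.
Competitive equilibrium: 221 − q = 32.9 + 7q → q* = 23.5125, p* = 197.4875.
A tax t gives Δq = t/8 and wedge t, so DWL = t²/16.
t²/16 = 25 → t² = 400 → t = 20.

20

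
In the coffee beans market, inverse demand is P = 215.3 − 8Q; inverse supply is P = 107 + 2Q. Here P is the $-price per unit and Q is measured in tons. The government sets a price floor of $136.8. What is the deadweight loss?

Competitive equilibrium: 215.3 − 8Q = 107 + 2Q → Q* = 10.83, P* = 128.66.
At the floor P = 136.8, quantity demanded = (215.3 − 136.8)/8 = 9.8125.
Sellers' marginal cost at Q' = 9.8125: 107 + 2·9.8125 = 126.625.
ΔQ = 10.83 − 9.8125 = 1.0175; wedge = 136.8 − 126.625 = 10.175.
The triangle = ½ × 1.0175 × 10.175 = $5.18.

$5.18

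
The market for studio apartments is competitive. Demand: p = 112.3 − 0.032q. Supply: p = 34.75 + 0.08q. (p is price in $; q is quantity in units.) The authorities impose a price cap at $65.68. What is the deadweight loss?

$5236.27

Competitive equilibrium: 112.3 − 0.032q = 34.75 + 0.08q → q* = 692.4107, p* = 90.1429.
At the ceiling p = 65.68, quantity supplied = (65.68 − 34.75)/0.08 = 386.625.
Willingness to pay at q' = 386.625: 112.3 − 0.032·386.625 = 99.928.
Δq = 692.4107 − 386.625 = 305.7857; wedge = 99.928 − 65.68 = 34.248.
The triangle = ½ × 305.7857 × 34.248 = $5236.27.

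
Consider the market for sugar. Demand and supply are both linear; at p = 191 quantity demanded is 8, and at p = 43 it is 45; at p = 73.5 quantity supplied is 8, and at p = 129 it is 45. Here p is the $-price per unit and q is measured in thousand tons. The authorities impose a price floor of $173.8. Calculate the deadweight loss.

Demand slope = (43 − 191)/(45 − 8) = −4, so p = 223 − 4q.
Supply slope = (129 − 73.5)/(45 − 8) = 1.5, so p = 61.5 + 1.5q.
Competitive equilibrium: 223 − 4q = 61.5 + 1.5q → q* = 29.3636, p* = 105.5455.
At the floor p = 173.8, quantity demanded = (223 − 173.8)/4 = 12.3.
Sellers' marginal cost at q' = 12.3: 61.5 + 1.5·12.3 = 79.95.
Δq = 29.3636 − 12.3 = 17.0636; wedge = 173.8 − 79.95 = 93.85.
Welfare loss = ½ × 17.0636 × 93.85 = $800.71 thousand.

$800.71 thousand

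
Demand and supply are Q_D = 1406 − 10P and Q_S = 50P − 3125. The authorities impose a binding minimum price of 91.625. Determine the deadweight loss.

In inverse form: demand P = 140.6 − 0.1Q, supply P = 62.5 + 0.02Q.
Competitive equilibrium: 140.6 − 0.1Q = 62.5 + 0.02Q → Q* = 650.8333, P* = 75.5167.
At the floor P = 91.625, quantity demanded = (140.6 − 91.625)/0.1 = 489.75.
Sellers' marginal cost at Q' = 489.75: 62.5 + 0.02·489.75 = 72.295.
ΔQ = 650.8333 − 489.75 = 161.0833; wedge = 91.625 − 72.295 = 19.33.
Deadweight loss = ½ × 161.0833 × 19.33 = 1556.87.

1556.87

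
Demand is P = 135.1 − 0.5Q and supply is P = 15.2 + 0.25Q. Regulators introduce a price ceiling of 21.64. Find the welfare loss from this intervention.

Competitive equilibrium: 135.1 − 0.5Q = 15.2 + 0.25Q → Q* = 159.86667, P* = 55.16667.
At the ceiling P = 21.64, quantity supplied = (21.64 − 15.2)/0.25 = 25.76.
Willingness to pay at Q' = 25.76: 135.1 − 0.5·25.76 = 122.22.
ΔQ = 159.86667 − 25.76 = 134.10667; wedge = 122.22 − 21.64 = 100.58.
Deadweight loss = ½ × 134.10667 × 100.58 = 6744.22.

6744.22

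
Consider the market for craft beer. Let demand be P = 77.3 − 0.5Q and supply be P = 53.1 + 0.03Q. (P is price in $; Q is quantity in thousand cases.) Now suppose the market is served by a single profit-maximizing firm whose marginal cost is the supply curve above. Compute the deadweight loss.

$130.19 thousand

Competitive equilibrium: 77.3 − 0.5Q = 53.1 + 0.03Q → Q* = 45.6604, P* = 54.4698.
Marginal revenue: MR = 77.3 − Q. Set MR = MC: 77.3 − Q = 53.1 + 0.03Q → Q_m = 23.4951.
Price P_m = 77.3 − 0.5·23.4951 = 65.5525; MC(Q_m) = 53.1 + 0.03·23.4951 = 53.8049.
Competitive Q* = 45.6604, so ΔQ = 22.1653; wedge = 65.5525 − 53.8049 = 11.7476.
Deadweight loss = ½ × 22.1653 × 11.7476 = $130.19 thousand.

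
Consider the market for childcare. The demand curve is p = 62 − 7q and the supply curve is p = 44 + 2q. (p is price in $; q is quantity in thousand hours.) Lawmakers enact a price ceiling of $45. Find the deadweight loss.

Competitive equilibrium: 62 − 7q = 44 + 2q → q* = 2, p* = 48.
At the ceiling p = 45, quantity supplied = (45 − 44)/2 = 0.5.
Willingness to pay at q' = 0.5: 62 − 7·0.5 = 58.5.
Δq = 2 − 0.5 = 1.5; wedge = 58.5 − 45 = 13.5.
DWL = ½ × 1.5 × 13.5 = $10.125 thousand.

$10.125 thousand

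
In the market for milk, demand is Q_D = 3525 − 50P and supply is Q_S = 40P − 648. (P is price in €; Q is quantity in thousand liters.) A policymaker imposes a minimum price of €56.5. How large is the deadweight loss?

€5776 thousand

In inverse form: demand P = 70.5 − 0.02Q, supply P = 16.2 + 0.025Q.
Competitive equilibrium: 70.5 − 0.02Q = 16.2 + 0.025Q → Q* = 1206.6667, P* = 46.3667.
At the floor P = 56.5, quantity demanded = (70.5 − 56.5)/0.02 = 700.
Sellers' marginal cost at Q' = 700: 16.2 + 0.025·700 = 33.7.
ΔQ = 1206.6667 − 700 = 506.6667; wedge = 56.5 − 33.7 = 22.8.
DWL = ½ × 506.6667 × 22.8 = €5776 thousand.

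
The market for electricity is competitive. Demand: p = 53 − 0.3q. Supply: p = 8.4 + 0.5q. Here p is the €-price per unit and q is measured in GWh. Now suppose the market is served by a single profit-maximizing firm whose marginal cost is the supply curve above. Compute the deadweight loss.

€92.47

Competitive equilibrium: 53 − 0.3q = 8.4 + 0.5q → q* = 55.75, p* = 36.275.
Marginal revenue: MR = 53 − 0.6q. Set MR = MC: 53 − 0.6q = 8.4 + 0.5q → q_m = 40.5455.
Price p_m = 53 − 0.3·40.5455 = 40.8364; MC(q_m) = 8.4 + 0.5·40.5455 = 28.6728.
Competitive q* = 55.75, so Δq = 15.2045; wedge = 40.8364 − 28.6728 = 12.1636.
Welfare loss = ½ × 15.2045 × 12.1636 = €92.47.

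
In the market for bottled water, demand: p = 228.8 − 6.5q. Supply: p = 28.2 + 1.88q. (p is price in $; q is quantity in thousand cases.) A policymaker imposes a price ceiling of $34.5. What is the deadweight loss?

Competitive equilibrium: 228.8 − 6.5q = 28.2 + 1.88q → q* = 23.9379, p* = 73.2033.
At the ceiling p = 34.5, quantity supplied = (34.5 − 28.2)/1.88 = 3.3511.
Willingness to pay at q' = 3.3511: 228.8 − 6.5·3.3511 = 207.0179.
Δq = 23.9379 − 3.3511 = 20.5868; wedge = 207.0179 − 34.5 = 172.5179.
Welfare loss = ½ × 20.5868 × 172.5179 = $1775.80 thousand.

$1775.80 thousand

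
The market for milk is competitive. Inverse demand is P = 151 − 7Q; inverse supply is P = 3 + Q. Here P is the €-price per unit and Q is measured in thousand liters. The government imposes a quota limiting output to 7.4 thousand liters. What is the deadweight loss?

€492.84 thousand

Competitive equilibrium: 151 − 7Q = 3 + Q → Q* = 18.5, P* = 21.5.
At Q = 7.4: demand price = 151 − 7·7.4 = 99.2; supply price = 3 + 1·7.4 = 10.4.
ΔQ = 18.5 − 7.4 = 11.1; wedge = 99.2 − 10.4 = 88.8.
DWL = ½ × 11.1 × 88.8 = €492.84 thousand.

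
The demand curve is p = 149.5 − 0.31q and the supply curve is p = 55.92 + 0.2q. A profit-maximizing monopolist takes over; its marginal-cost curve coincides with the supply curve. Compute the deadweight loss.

1227.05

Competitive equilibrium: 149.5 − 0.31q = 55.92 + 0.2q → q* = 183.4902, p* = 92.618.
Marginal revenue: MR = 149.5 − 0.62q. Set MR = MC: 149.5 − 0.62q = 55.92 + 0.2q → q_m = 114.122.
Price p_m = 149.5 − 0.31·114.122 = 114.1222; MC(q_m) = 55.92 + 0.2·114.122 = 78.7444.
Competitive q* = 183.4902, so Δq = 69.3682; wedge = 114.1222 − 78.7444 = 35.3778.
DWL = ½ × 69.3682 × 35.3778 = 1227.05.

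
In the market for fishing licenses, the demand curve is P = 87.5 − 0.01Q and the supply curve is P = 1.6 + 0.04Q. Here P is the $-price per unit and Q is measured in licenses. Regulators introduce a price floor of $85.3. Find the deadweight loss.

$56100.10

Competitive equilibrium: 87.5 − 0.01Q = 1.6 + 0.04Q → Q* = 1718, P* = 70.32.
At the floor P = 85.3, quantity demanded = (87.5 − 85.3)/0.01 = 220.
Sellers' marginal cost at Q' = 220: 1.6 + 0.04·220 = 10.4.
ΔQ = 1718 − 220 = 1498; wedge = 85.3 − 10.4 = 74.9.
DWL = ½ × 1498 × 74.9 = $56100.10.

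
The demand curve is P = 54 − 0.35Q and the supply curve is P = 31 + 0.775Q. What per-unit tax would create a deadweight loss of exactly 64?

12

Competitive equilibrium: 54 − 0.35Q = 31 + 0.775Q → Q* = 20.4444, P* = 46.8444.
A tax t gives ΔQ = t/1.125 and wedge t, so DWL = t²/2.25.
t²/2.25 = 64 → t² = 144 → t = 12.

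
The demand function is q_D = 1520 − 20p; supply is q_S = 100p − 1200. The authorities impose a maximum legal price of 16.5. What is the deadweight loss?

11408.33

In inverse form: demand p = 76 − 0.05q, supply p = 12 + 0.01q.
Competitive equilibrium: 76 − 0.05q = 12 + 0.01q → q* = 1066.6667, p* = 22.6667.
At the ceiling p = 16.5, quantity supplied = (16.5 − 12)/0.01 = 450.
Willingness to pay at q' = 450: 76 − 0.05·450 = 53.5.
Δq = 1066.6667 − 450 = 616.6667; wedge = 53.5 − 16.5 = 37.
The triangle = ½ × 616.6667 × 37 = 11408.33.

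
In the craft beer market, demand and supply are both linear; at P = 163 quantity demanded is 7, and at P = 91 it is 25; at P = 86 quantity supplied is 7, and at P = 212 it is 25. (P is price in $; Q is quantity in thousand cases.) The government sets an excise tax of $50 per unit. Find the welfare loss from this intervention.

$113.64 thousand

Demand slope = (91 − 163)/(25 − 7) = −4, so P = 191 − 4Q.
Supply slope = (212 − 86)/(25 − 7) = 7, so P = 37 + 7Q.
Competitive equilibrium: 191 − 4Q = 37 + 7Q → Q* = 14, P* = 135.
With the tax, the buyer price exceeds the seller price by 50: (191 − 4Q) − (37 + 7Q) = 50 → Q' = 9.4545.
ΔQ = 14 − 9.4545 = 4.5455; the wedge equals the tax, 50.
Deadweight loss = ½ × 4.5455 × 50 = $113.64 thousand.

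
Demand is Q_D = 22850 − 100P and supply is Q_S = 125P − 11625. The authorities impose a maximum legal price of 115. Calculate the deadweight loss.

205444.44

In inverse form: demand P = 228.5 − 0.01Q, supply P = 93 + 0.008Q.
Competitive equilibrium: 228.5 − 0.01Q = 93 + 0.008Q → Q* = 7527.77778, P* = 153.22222.
At the ceiling P = 115, quantity supplied = (115 − 93)/0.008 = 2750.
Willingness to pay at Q' = 2750: 228.5 − 0.01·2750 = 201.
ΔQ = 7527.77778 − 2750 = 4777.77778; wedge = 201 − 115 = 86.
Welfare loss = ½ × 4777.77778 × 86 = 205444.44.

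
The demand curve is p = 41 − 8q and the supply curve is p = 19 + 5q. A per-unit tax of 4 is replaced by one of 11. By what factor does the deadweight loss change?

Competitive equilibrium: 41 − 8q = 19 + 5q → q* = 1.6923, p* = 27.4615.
For a per-unit tax t: Δq = t/13, so DWL = ½·t·(t/13) = t²/26.
At t = 4: DWL = 0.615. At t = 11: DWL = 4.654.
Ratio = (11/4)² = 7.5625.

7.5625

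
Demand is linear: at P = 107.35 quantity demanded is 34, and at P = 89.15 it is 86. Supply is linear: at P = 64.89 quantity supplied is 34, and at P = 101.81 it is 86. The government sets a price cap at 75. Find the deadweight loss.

353.26

Demand slope = (89.15 − 107.35)/(86 − 34) = −0.35, so P = 119.25 − 0.35Q.
Supply slope = (101.81 − 64.89)/(86 − 34) = 0.71, so P = 40.75 + 0.71Q.
Competitive equilibrium: 119.25 − 0.35Q = 40.75 + 0.71Q → Q* = 74.0566, P* = 93.3302.
At the ceiling P = 75, quantity supplied = (75 − 40.75)/0.71 = 48.2394.
Willingness to pay at Q' = 48.2394: 119.25 − 0.35·48.2394 = 102.3662.
ΔQ = 74.0566 − 48.2394 = 25.8172; wedge = 102.3662 − 75 = 27.3662.
Welfare loss = ½ × 25.8172 × 27.3662 = 353.26.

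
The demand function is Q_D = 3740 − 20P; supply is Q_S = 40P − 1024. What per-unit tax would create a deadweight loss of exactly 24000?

In inverse form: demand P = 187 − 0.05Q, supply P = 25.6 + 0.025Q.
Competitive equilibrium: 187 − 0.05Q = 25.6 + 0.025Q → Q* = 2152, P* = 79.4.
A tax t gives ΔQ = t/0.075 and wedge t, so DWL = t²/0.15.
t²/0.15 = 24000 → t² = 3600 → t = 60.

60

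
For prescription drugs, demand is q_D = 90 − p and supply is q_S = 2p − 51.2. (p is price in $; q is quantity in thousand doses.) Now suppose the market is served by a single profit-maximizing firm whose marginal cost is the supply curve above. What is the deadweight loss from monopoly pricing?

In inverse form: demand p = 90 − q, supply p = 25.6 + 0.5q.
Competitive equilibrium: 90 − q = 25.6 + 0.5q → q* = 42.9333, p* = 47.0667.
Marginal revenue: MR = 90 − 2q. Set MR = MC: 90 − 2q = 25.6 + 0.5q → q_m = 25.76.
Price p_m = 90 − 1·25.76 = 64.24; MC(q_m) = 25.6 + 0.5·25.76 = 38.48.
Competitive q* = 42.9333, so Δq = 17.1733; wedge = 64.24 − 38.48 = 25.76.
The triangle = ½ × 17.1733 × 25.76 = $221.19 thousand.

$221.19 thousand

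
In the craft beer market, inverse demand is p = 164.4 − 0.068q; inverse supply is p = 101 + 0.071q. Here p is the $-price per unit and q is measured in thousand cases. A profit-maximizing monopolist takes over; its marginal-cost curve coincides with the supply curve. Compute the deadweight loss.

Competitive equilibrium: 164.4 − 0.068q = 101 + 0.071q → q* = 456.1151, p* = 133.3842.
Marginal revenue: MR = 164.4 − 0.136q. Set MR = MC: 164.4 − 0.136q = 101 + 0.071q → q_m = 306.2802.
Price p_m = 164.4 − 0.068·306.2802 = 143.5729; MC(q_m) = 101 + 0.071·306.2802 = 122.7459.
Competitive q* = 456.1151, so Δq = 149.8349; wedge = 143.5729 − 122.7459 = 20.827.
Deadweight loss = ½ × 149.8349 × 20.827 = $1560.31 thousand.

$1560.31 thousand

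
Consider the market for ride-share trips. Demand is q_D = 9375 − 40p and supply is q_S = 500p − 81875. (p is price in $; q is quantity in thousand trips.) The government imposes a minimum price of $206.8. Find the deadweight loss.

In inverse form: demand p = 234.375 − 0.025q, supply p = 163.75 + 0.002q.
Competitive equilibrium: 234.375 − 0.025q = 163.75 + 0.002q → q* = 2615.7407, p* = 168.9815.
At the floor p = 206.8, quantity demanded = (234.375 − 206.8)/0.025 = 1103.
Sellers' marginal cost at q' = 1103: 163.75 + 0.002·1103 = 165.956.
Δq = 2615.7407 − 1103 = 1512.7407; wedge = 206.8 − 165.956 = 40.844.
The triangle = ½ × 1512.7407 × 40.844 = $30893.19 thousand.

$30893.19 thousand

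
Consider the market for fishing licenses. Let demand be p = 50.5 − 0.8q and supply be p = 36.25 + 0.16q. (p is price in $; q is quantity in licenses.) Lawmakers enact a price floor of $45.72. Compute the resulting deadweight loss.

Competitive equilibrium: 50.5 − 0.8q = 36.25 + 0.16q → q* = 14.8438, p* = 38.625.
At the floor p = 45.72, quantity demanded = (50.5 − 45.72)/0.8 = 5.975.
Sellers' marginal cost at q' = 5.975: 36.25 + 0.16·5.975 = 37.206.
Δq = 14.8438 − 5.975 = 8.8688; wedge = 45.72 − 37.206 = 8.514.
Welfare loss = ½ × 8.8688 × 8.514 = $37.75.

$37.75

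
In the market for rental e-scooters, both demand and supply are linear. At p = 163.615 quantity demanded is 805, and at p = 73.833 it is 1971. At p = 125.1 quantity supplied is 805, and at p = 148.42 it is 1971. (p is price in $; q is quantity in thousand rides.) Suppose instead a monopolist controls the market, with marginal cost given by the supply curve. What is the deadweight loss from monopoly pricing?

$13723.92 thousand

Demand slope = (73.833 − 163.615)/(1971 − 805) = −0.077, so p = 225.6 − 0.077q.
Supply slope = (148.42 − 125.1)/(1971 − 805) = 0.02, so p = 109 + 0.02q.
Competitive equilibrium: 225.6 − 0.077q = 109 + 0.02q → q* = 1202.06186, p* = 133.04124.
Marginal revenue: MR = 225.6 − 0.154q. Set MR = MC: 225.6 − 0.154q = 109 + 0.02q → q_m = 670.11494.
Price p_m = 225.6 − 0.077·670.11494 = 174.00115; MC(q_m) = 109 + 0.02·670.11494 = 122.4023.
Competitive q* = 1202.06186, so Δq = 531.94692; wedge = 174.00115 − 122.4023 = 51.59885.
The triangle = ½ × 531.94692 × 51.59885 = $13723.92 thousand.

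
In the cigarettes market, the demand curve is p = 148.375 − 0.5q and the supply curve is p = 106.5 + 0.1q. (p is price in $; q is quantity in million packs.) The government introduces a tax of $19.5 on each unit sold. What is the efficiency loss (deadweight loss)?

Competitive equilibrium: 148.375 − 0.5q = 106.5 + 0.1q → q* = 69.7917, p* = 113.4792.
With the tax, the buyer price exceeds the seller price by 19.5: (148.375 − 0.5q) − (106.5 + 0.1q) = 19.5 → q' = 37.2917.
Δq = 69.7917 − 37.2917 = 32.5; the wedge equals the tax, 19.5.
Welfare loss = ½ × 32.5 × 19.5 = $316.875 million.

$316.875 million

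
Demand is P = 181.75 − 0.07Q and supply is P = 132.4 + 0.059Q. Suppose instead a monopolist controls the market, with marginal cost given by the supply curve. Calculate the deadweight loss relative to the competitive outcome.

1168

Competitive equilibrium: 181.75 − 0.07Q = 132.4 + 0.059Q → Q* = 382.5581, P* = 154.9709.
Marginal revenue: MR = 181.75 − 0.14Q. Set MR = MC: 181.75 − 0.14Q = 132.4 + 0.059Q → Q_m = 247.9899.
Price P_m = 181.75 − 0.07·247.9899 = 164.3907; MC(Q_m) = 132.4 + 0.059·247.9899 = 147.0314.
Competitive Q* = 382.5581, so ΔQ = 134.5682; wedge = 164.3907 − 147.0314 = 17.3593.
Welfare loss = ½ × 134.5682 × 17.3593 = 1168.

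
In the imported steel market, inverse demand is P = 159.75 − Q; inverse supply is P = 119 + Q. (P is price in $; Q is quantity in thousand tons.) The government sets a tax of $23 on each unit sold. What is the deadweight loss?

$132.25 thousand

Competitive equilibrium: 159.75 − Q = 119 + Q → Q* = 20.375, P* = 139.375.
With the tax, the buyer price exceeds the seller price by 23: (159.75 − Q) − (119 + Q) = 23 → Q' = 8.875.
ΔQ = 20.375 − 8.875 = 11.5; the wedge equals the tax, 23.
DWL = ½ × 11.5 × 23 = $132.25 thousand.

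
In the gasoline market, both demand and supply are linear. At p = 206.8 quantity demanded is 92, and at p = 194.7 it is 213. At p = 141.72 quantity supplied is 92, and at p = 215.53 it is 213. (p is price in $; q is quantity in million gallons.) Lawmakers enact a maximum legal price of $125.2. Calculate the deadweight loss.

Demand slope = (194.7 − 206.8)/(213 − 92) = −0.1, so p = 216 − 0.1q.
Supply slope = (215.53 − 141.72)/(213 − 92) = 0.61, so p = 85.6 + 0.61q.
Competitive equilibrium: 216 − 0.1q = 85.6 + 0.61q → q* = 183.66197, p* = 197.6338.
At the ceiling p = 125.2, quantity supplied = (125.2 − 85.6)/0.61 = 64.91803.
Willingness to pay at q' = 64.91803: 216 − 0.1·64.91803 = 209.5082.
Δq = 183.66197 − 64.91803 = 118.74394; wedge = 209.5082 − 125.2 = 84.3082.
Welfare loss = ½ × 118.74394 × 84.3082 = $5005.54 million.

$5005.54 million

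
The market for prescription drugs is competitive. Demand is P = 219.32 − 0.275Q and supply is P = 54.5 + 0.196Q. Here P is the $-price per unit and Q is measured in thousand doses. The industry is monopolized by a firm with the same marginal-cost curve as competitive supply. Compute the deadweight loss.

Competitive equilibrium: 219.32 − 0.275Q = 54.5 + 0.196Q → Q* = 349.93631, P* = 123.08752.
Marginal revenue: MR = 219.32 − 0.55Q. Set MR = MC: 219.32 − 0.55Q = 54.5 + 0.196Q → Q_m = 220.93834.
Price P_m = 219.32 − 0.275·220.93834 = 158.56196; MC(Q_m) = 54.5 + 0.196·220.93834 = 97.80391.
Competitive Q* = 349.93631, so ΔQ = 128.99797; wedge = 158.56196 − 97.80391 = 60.75805.
Welfare loss = ½ × 128.99797 × 60.75805 = $3918.83 thousand.

$3918.83 thousand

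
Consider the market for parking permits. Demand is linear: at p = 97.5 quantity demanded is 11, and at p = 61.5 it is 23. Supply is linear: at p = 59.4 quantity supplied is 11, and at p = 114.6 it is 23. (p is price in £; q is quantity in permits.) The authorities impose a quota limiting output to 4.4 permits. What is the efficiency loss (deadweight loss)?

£512.49

Demand slope = (61.5 − 97.5)/(23 − 11) = −3, so p = 130.5 − 3q.
Supply slope = (114.6 − 59.4)/(23 − 11) = 4.6, so p = 8.8 + 4.6q.
Competitive equilibrium: 130.5 − 3q = 8.8 + 4.6q → q* = 16.0132, p* = 82.4605.
At q = 4.4: demand price = 130.5 − 3·4.4 = 117.3; supply price = 8.8 + 4.6·4.4 = 29.04.
Δq = 16.0132 − 4.4 = 11.6132; wedge = 117.3 − 29.04 = 88.26.
Welfare loss = ½ × 11.6132 × 88.26 = £512.49.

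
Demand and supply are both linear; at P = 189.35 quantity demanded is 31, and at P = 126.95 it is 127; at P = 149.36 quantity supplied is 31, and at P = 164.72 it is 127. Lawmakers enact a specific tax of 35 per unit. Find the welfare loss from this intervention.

756.17

Demand slope = (126.95 − 189.35)/(127 − 31) = −0.65, so P = 209.5 − 0.65Q.
Supply slope = (164.72 − 149.36)/(127 − 31) = 0.16, so P = 144.4 + 0.16Q.
Competitive equilibrium: 209.5 − 0.65Q = 144.4 + 0.16Q → Q* = 80.3704, P* = 157.2593.
With the tax, the buyer price exceeds the seller price by 35: (209.5 − 0.65Q) − (144.4 + 0.16Q) = 35 → Q' = 37.1605.
ΔQ = 80.3704 − 37.1605 = 43.2099; the wedge equals the tax, 35.
DWL = ½ × 43.2099 × 35 = 756.17.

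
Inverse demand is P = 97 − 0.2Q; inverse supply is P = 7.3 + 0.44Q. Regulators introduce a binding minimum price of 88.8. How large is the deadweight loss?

3146.23

Competitive equilibrium: 97 − 0.2Q = 7.3 + 0.44Q → Q* = 140.1563, P* = 68.9688.
At the floor P = 88.8, quantity demanded = (97 − 88.8)/0.2 = 41.
Sellers' marginal cost at Q' = 41: 7.3 + 0.44·41 = 25.34.
ΔQ = 140.1563 − 41 = 99.1563; wedge = 88.8 − 25.34 = 63.46.
The triangle = ½ × 99.1563 × 63.46 = 3146.23.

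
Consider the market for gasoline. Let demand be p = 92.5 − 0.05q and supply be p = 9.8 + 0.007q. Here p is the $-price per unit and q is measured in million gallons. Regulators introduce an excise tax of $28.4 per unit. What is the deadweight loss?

Competitive equilibrium: 92.5 − 0.05q = 9.8 + 0.007q → q* = 1450.8772, p* = 19.9561.
With the tax, the buyer price exceeds the seller price by 28.4: (92.5 − 0.05q) − (9.8 + 0.007q) = 28.4 → q' = 952.6316.
Δq = 1450.8772 − 952.6316 = 498.2456; the wedge equals the tax, 28.4.
The triangle = ½ × 498.2456 × 28.4 = $7075.09 million.

$7075.09 million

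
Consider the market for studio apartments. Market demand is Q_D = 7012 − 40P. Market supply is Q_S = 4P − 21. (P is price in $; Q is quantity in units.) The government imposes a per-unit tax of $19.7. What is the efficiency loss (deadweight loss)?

$705.62

In inverse form: demand P = 175.3 − 0.025Q, supply P = 5.25 + 0.25Q.
Competitive equilibrium: 175.3 − 0.025Q = 5.25 + 0.25Q → Q* = 618.3636, P* = 159.8409.
With the tax, the buyer price exceeds the seller price by 19.7: (175.3 − 0.025Q) − (5.25 + 0.25Q) = 19.7 → Q' = 546.7273.
ΔQ = 618.3636 − 546.7273 = 71.6363; the wedge equals the tax, 19.7.
Deadweight loss = ½ × 71.6363 × 19.7 = $705.62.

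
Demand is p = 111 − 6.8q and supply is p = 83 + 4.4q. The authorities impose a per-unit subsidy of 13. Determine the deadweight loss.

Competitive equilibrium: 111 − 6.8q = 83 + 4.4q → q* = 2.5, p* = 94.
The subsidy lowers effective supply by 13: p = 70 + 4.4q.
New quantity: 111 − 6.8q = 70 + 4.4q → q' = 3.6607.
Overproduction Δq = 3.6607 − 2.5 = 1.1607; wedge = subsidy = 13.
DWL = ½ × 1.1607 × 13 = 7.54.

7.54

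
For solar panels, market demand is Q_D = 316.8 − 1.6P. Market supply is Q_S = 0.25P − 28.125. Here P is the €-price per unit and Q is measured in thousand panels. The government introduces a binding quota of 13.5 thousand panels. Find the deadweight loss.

€57.50 thousand

In inverse form: demand P = 198 − 0.625Q, supply P = 112.5 + 4Q.
Competitive equilibrium: 198 − 0.625Q = 112.5 + 4Q → Q* = 18.4865, P* = 186.4459.
At Q = 13.5: demand price = 198 − 0.625·13.5 = 189.5625; supply price = 112.5 + 4·13.5 = 166.5.
ΔQ = 18.4865 − 13.5 = 4.9865; wedge = 189.5625 − 166.5 = 23.0625.
DWL = ½ × 4.9865 × 23.0625 = €57.50 thousand.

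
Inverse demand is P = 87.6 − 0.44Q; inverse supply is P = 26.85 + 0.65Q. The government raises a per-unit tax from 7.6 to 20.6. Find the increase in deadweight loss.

168.17

Competitive equilibrium: 87.6 − 0.44Q = 26.85 + 0.65Q → Q* = 55.7339, P* = 63.0771.
For a per-unit tax t: ΔQ = t/1.09, so DWL = ½·t·(t/1.09) = t²/2.18.
At t = 7.6: DWL = 26.495. At t = 20.6: DWL = 194.661.
Increase = 194.661 − 26.495 = 168.17.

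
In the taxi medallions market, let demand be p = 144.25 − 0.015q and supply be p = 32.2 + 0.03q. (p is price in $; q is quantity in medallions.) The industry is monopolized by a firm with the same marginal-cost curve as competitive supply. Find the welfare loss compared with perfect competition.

$8718.89

Competitive equilibrium: 144.25 − 0.015q = 32.2 + 0.03q → q* = 2490, p* = 106.9.
Marginal revenue: MR = 144.25 − 0.03q. Set MR = MC: 144.25 − 0.03q = 32.2 + 0.03q → q_m = 1867.5.
Price p_m = 144.25 − 0.015·1867.5 = 116.2375; MC(q_m) = 32.2 + 0.03·1867.5 = 88.225.
Competitive q* = 2490, so Δq = 622.5; wedge = 116.2375 − 88.225 = 28.0125.
Welfare loss = ½ × 622.5 × 28.0125 = $8718.89.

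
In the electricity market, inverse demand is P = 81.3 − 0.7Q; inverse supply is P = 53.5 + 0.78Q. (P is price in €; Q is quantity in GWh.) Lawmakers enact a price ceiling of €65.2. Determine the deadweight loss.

€10.59

Competitive equilibrium: 81.3 − 0.7Q = 53.5 + 0.78Q → Q* = 18.7838, P* = 68.1514.
At the ceiling P = 65.2, quantity supplied = (65.2 − 53.5)/0.78 = 15.
Willingness to pay at Q' = 15: 81.3 − 0.7·15 = 70.8.
ΔQ = 18.7838 − 15 = 3.7838; wedge = 70.8 − 65.2 = 5.6.
DWL = ½ × 3.7838 × 5.6 = €10.59.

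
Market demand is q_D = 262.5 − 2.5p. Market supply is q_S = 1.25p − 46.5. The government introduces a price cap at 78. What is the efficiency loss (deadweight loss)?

18.15

In inverse form: demand p = 105 − 0.4q, supply p = 37.2 + 0.8q.
Competitive equilibrium: 105 − 0.4q = 37.2 + 0.8q → q* = 56.5, p* = 82.4.
At the ceiling p = 78, quantity supplied = (78 − 37.2)/0.8 = 51.
Willingness to pay at q' = 51: 105 − 0.4·51 = 84.6.
Δq = 56.5 − 51 = 5.5; wedge = 84.6 − 78 = 6.6.
The triangle = ½ × 5.5 × 6.6 = 18.15.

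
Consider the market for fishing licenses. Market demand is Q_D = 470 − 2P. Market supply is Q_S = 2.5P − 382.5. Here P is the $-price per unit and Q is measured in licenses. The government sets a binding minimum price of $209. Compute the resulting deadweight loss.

In inverse form: demand P = 235 − 0.5Q, supply P = 153 + 0.4Q.
Competitive equilibrium: 235 − 0.5Q = 153 + 0.4Q → Q* = 91.1111, P* = 189.4444.
At the floor P = 209, quantity demanded = (235 − 209)/0.5 = 52.
Sellers' marginal cost at Q' = 52: 153 + 0.4·52 = 173.8.
ΔQ = 91.1111 − 52 = 39.1111; wedge = 209 − 173.8 = 35.2.
Welfare loss = ½ × 39.1111 × 35.2 = $688.36.

$688.36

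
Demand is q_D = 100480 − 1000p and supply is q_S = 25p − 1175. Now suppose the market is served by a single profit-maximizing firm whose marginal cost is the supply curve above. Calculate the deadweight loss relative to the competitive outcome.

19.77

In inverse form: demand p = 100.48 − 0.001q, supply p = 47 + 0.04q.
Competitive equilibrium: 100.48 − 0.001q = 47 + 0.04q → q* = 1304.3902, p* = 99.1756.
Marginal revenue: MR = 100.48 − 0.002q. Set MR = MC: 100.48 − 0.002q = 47 + 0.04q → q_m = 1273.3333.
Price p_m = 100.48 − 0.001·1273.3333 = 99.2067; MC(q_m) = 47 + 0.04·1273.3333 = 97.9333.
Competitive q* = 1304.3902, so Δq = 31.0569; wedge = 99.2067 − 97.9333 = 1.2734.
Welfare loss = ½ × 31.0569 × 1.2734 = 19.77.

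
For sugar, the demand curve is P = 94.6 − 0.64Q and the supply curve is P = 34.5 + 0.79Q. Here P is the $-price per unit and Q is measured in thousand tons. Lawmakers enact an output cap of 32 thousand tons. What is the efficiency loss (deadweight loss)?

$71.90 thousand

Competitive equilibrium: 94.6 − 0.64Q = 34.5 + 0.79Q → Q* = 42.028, P* = 67.7021.
At Q = 32: demand price = 94.6 − 0.64·32 = 74.12; supply price = 34.5 + 0.79·32 = 59.78.
ΔQ = 42.028 − 32 = 10.028; wedge = 74.12 − 59.78 = 14.34.
Welfare loss = ½ × 10.028 × 14.34 = $71.90 thousand.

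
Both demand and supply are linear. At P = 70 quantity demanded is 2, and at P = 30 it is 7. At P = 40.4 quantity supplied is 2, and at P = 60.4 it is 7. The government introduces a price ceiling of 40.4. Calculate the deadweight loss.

36.51

Demand slope = (30 − 70)/(7 − 2) = −8, so P = 86 − 8Q.
Supply slope = (60.4 − 40.4)/(7 − 2) = 4, so P = 32.4 + 4Q.
Competitive equilibrium: 86 − 8Q = 32.4 + 4Q → Q* = 4.4667, P* = 50.2667.
At the ceiling P = 40.4, quantity supplied = (40.4 − 32.4)/4 = 2.
Willingness to pay at Q' = 2: 86 − 8·2 = 70.
ΔQ = 4.4667 − 2 = 2.4667; wedge = 70 − 40.4 = 29.6.
Deadweight loss = ½ × 2.4667 × 29.6 = 36.51.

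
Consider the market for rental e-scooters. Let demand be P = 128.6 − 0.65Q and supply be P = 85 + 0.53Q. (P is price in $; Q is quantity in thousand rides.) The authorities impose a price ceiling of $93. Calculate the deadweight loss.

$281.80 thousand

Competitive equilibrium: 128.6 − 0.65Q = 85 + 0.53Q → Q* = 36.9492, P* = 104.5831.
At the ceiling P = 93, quantity supplied = (93 − 85)/0.53 = 15.0943.
Willingness to pay at Q' = 15.0943: 128.6 − 0.65·15.0943 = 118.7887.
ΔQ = 36.9492 − 15.0943 = 21.8549; wedge = 118.7887 − 93 = 25.7887.
The triangle = ½ × 21.8549 × 25.7887 = $281.80 thousand.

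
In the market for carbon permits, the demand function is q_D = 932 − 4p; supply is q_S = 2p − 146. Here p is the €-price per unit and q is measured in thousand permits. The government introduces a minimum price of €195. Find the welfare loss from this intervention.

€1410.67 thousand

In inverse form: demand p = 233 − 0.25q, supply p = 73 + 0.5q.
Competitive equilibrium: 233 − 0.25q = 73 + 0.5q → q* = 213.3333, p* = 179.6667.
At the floor p = 195, quantity demanded = (233 − 195)/0.25 = 152.
Sellers' marginal cost at q' = 152: 73 + 0.5·152 = 149.
Δq = 213.3333 − 152 = 61.3333; wedge = 195 − 149 = 46.
Deadweight loss = ½ × 61.3333 × 46 = €1410.67 thousand.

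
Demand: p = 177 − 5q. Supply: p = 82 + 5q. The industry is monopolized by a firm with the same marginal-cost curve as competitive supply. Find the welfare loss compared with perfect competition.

Competitive equilibrium: 177 − 5q = 82 + 5q → q* = 9.5, p* = 129.5.
Marginal revenue: MR = 177 − 10q. Set MR = MC: 177 − 10q = 82 + 5q → q_m = 6.3333.
Price p_m = 177 − 5·6.3333 = 145.3335; MC(q_m) = 82 + 5·6.3333 = 113.6665.
Competitive q* = 9.5, so Δq = 3.1667; wedge = 145.3335 − 113.6665 = 31.667.
Deadweight loss = ½ × 3.1667 × 31.667 = 50.14.

50.14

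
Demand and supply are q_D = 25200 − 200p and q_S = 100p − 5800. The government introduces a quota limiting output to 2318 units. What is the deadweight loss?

In inverse form: demand p = 126 − 0.005q, supply p = 58 + 0.01q.
Competitive equilibrium: 126 − 0.005q = 58 + 0.01q → q* = 4533.3333, p* = 103.3333.
At q = 2318: demand price = 126 − 0.005·2318 = 114.41; supply price = 58 + 0.01·2318 = 81.18.
Δq = 4533.3333 − 2318 = 2215.3333; wedge = 114.41 − 81.18 = 33.23.
Deadweight loss = ½ × 2215.3333 × 33.23 = 36807.76.

36807.76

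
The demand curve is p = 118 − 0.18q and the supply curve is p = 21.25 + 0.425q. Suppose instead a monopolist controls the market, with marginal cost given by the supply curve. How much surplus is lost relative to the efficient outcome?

Competitive equilibrium: 118 − 0.18q = 21.25 + 0.425q → q* = 159.9174, p* = 89.2149.
Marginal revenue: MR = 118 − 0.36q. Set MR = MC: 118 − 0.36q = 21.25 + 0.425q → q_m = 123.2484.
Price p_m = 118 − 0.18·123.2484 = 95.8153; MC(q_m) = 21.25 + 0.425·123.2484 = 73.6306.
Competitive q* = 159.9174, so Δq = 36.669; wedge = 95.8153 − 73.6306 = 22.1847.
The triangle = ½ × 36.669 × 22.1847 = 406.75.

406.75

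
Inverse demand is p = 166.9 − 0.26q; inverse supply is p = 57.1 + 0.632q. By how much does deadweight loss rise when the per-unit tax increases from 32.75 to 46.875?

Competitive equilibrium: 166.9 − 0.26q = 57.1 + 0.632q → q* = 123.0942, p* = 134.8955.
For a per-unit tax t: Δq = t/0.892, so DWL = ½·t·(t/0.892) = t²/1.784.
At t = 32.75: DWL = 601.212. At t = 46.875: DWL = 1231.651.
Increase = 1231.651 − 601.212 = 630.44.

630.44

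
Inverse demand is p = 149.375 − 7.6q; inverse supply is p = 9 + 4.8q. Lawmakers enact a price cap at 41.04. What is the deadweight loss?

133.80

Competitive equilibrium: 149.375 − 7.6q = 9 + 4.8q → q* = 11.3206, p* = 63.3387.
At the ceiling p = 41.04, quantity supplied = (41.04 − 9)/4.8 = 6.675.
Willingness to pay at q' = 6.675: 149.375 − 7.6·6.675 = 98.645.
Δq = 11.3206 − 6.675 = 4.6456; wedge = 98.645 − 41.04 = 57.605.
DWL = ½ × 4.6456 × 57.605 = 133.80.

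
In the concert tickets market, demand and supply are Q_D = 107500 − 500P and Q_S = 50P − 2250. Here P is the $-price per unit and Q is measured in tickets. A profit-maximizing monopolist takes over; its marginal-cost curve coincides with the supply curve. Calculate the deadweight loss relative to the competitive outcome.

In inverse form: demand P = 215 − 0.002Q, supply P = 45 + 0.02Q.
Competitive equilibrium: 215 − 0.002Q = 45 + 0.02Q → Q* = 7727.27273, P* = 199.54545.
Marginal revenue: MR = 215 − 0.004Q. Set MR = MC: 215 − 0.004Q = 45 + 0.02Q → Q_m = 7083.33333.
Price P_m = 215 − 0.002·7083.33333 = 200.83333; MC(Q_m) = 45 + 0.02·7083.33333 = 186.66667.
Competitive Q* = 7727.27273, so ΔQ = 643.9394; wedge = 200.83333 − 186.66667 = 14.16666.
DWL = ½ × 643.9394 × 14.16666 = $4561.24.

$4561.24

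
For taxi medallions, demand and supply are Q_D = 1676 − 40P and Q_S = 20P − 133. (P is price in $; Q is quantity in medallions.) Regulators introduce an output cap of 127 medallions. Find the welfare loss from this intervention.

In inverse form: demand P = 41.9 − 0.025Q, supply P = 6.65 + 0.05Q.
Competitive equilibrium: 41.9 − 0.025Q = 6.65 + 0.05Q → Q* = 470, P* = 30.15.
At Q = 127: demand price = 41.9 − 0.025·127 = 38.725; supply price = 6.65 + 0.05·127 = 13.
ΔQ = 470 − 127 = 343; wedge = 38.725 − 13 = 25.725.
DWL = ½ × 343 × 25.725 = $4411.84.

$4411.84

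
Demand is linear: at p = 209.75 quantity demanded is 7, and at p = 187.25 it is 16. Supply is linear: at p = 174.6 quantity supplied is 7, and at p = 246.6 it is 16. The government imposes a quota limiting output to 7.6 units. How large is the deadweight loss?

39.63

Demand slope = (187.25 − 209.75)/(16 − 7) = −2.5, so p = 227.25 − 2.5q.
Supply slope = (246.6 − 174.6)/(16 − 7) = 8, so p = 118.6 + 8q.
Competitive equilibrium: 227.25 − 2.5q = 118.6 + 8q → q* = 10.3476, p* = 201.381.
At q = 7.6: demand price = 227.25 − 2.5·7.6 = 208.25; supply price = 118.6 + 8·7.6 = 179.4.
Δq = 10.3476 − 7.6 = 2.7476; wedge = 208.25 − 179.4 = 28.85.
Deadweight loss = ½ × 2.7476 × 28.85 = 39.63.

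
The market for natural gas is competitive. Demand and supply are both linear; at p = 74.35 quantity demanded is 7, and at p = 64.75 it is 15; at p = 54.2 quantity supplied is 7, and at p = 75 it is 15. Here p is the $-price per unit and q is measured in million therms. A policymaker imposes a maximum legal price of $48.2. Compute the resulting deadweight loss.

Demand slope = (64.75 − 74.35)/(15 − 7) = −1.2, so p = 82.75 − 1.2q.
Supply slope = (75 − 54.2)/(15 − 7) = 2.6, so p = 36 + 2.6q.
Competitive equilibrium: 82.75 − 1.2q = 36 + 2.6q → q* = 12.3026, p* = 67.9868.
At the ceiling p = 48.2, quantity supplied = (48.2 − 36)/2.6 = 4.6923.
Willingness to pay at q' = 4.6923: 82.75 − 1.2·4.6923 = 77.1192.
Δq = 12.3026 − 4.6923 = 7.6103; wedge = 77.1192 − 48.2 = 28.9192.
Deadweight loss = ½ × 7.6103 × 28.9192 = $110.04 million.

$110.04 million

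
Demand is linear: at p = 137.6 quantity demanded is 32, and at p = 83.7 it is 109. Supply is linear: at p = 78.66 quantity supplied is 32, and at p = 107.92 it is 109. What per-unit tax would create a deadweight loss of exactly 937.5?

Demand slope = (83.7 − 137.6)/(109 − 32) = −0.7, so p = 160 − 0.7q.
Supply slope = (107.92 − 78.66)/(109 − 32) = 0.38, so p = 66.5 + 0.38q.
Competitive equilibrium: 160 − 0.7q = 66.5 + 0.38q → q* = 86.5741, p* = 99.3981.
A tax t gives Δq = t/1.08 and wedge t, so DWL = t²/2.16.
t²/2.16 = 937.5 → t² = 2025 → t = 45.

45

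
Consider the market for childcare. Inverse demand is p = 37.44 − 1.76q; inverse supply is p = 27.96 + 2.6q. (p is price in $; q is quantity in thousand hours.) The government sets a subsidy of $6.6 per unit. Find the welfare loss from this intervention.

$5 thousand

Competitive equilibrium: 37.44 − 1.76q = 27.96 + 2.6q → q* = 2.1743, p* = 33.6132.
The subsidy lowers effective supply by 6.6: p = 21.36 + 2.6q.
New quantity: 37.44 − 1.76q = 21.36 + 2.6q → q' = 3.6881.
Overproduction Δq = 3.6881 − 2.1743 = 1.5138; wedge = subsidy = 6.6.
The triangle = ½ × 1.5138 × 6.6 = $5 thousand.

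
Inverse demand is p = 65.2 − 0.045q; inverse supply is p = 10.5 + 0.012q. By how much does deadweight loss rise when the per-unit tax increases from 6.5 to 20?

3138.16

Competitive equilibrium: 65.2 − 0.045q = 10.5 + 0.012q → q* = 959.6491, p* = 22.0158.
For a per-unit tax t: Δq = t/0.057, so DWL = ½·t·(t/0.057) = t²/0.114.
At t = 6.5: DWL = 370.614. At t = 20: DWL = 3508.772.
Increase = 3508.772 − 370.614 = 3138.16.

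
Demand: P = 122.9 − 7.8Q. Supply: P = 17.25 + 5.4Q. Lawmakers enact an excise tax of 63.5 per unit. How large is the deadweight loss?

Competitive equilibrium: 122.9 − 7.8Q = 17.25 + 5.4Q → Q* = 8.0038, P* = 60.4705.
With the tax, the buyer price exceeds the seller price by 63.5: (122.9 − 7.8Q) − (17.25 + 5.4Q) = 63.5 → Q' = 3.1932.
ΔQ = 8.0038 − 3.1932 = 4.8106; the wedge equals the tax, 63.5.
Welfare loss = ½ × 4.8106 × 63.5 = 152.74.

152.74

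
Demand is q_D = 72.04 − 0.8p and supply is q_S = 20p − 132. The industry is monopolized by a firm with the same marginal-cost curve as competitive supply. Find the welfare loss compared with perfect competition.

In inverse form: demand p = 90.05 − 1.25q, supply p = 6.6 + 0.05q.
Competitive equilibrium: 90.05 − 1.25q = 6.6 + 0.05q → q* = 64.1923, p* = 9.8096.
Marginal revenue: MR = 90.05 − 2.5q. Set MR = MC: 90.05 − 2.5q = 6.6 + 0.05q → q_m = 32.7255.
Price p_m = 90.05 − 1.25·32.7255 = 49.1431; MC(q_m) = 6.6 + 0.05·32.7255 = 8.2363.
Competitive q* = 64.1923, so Δq = 31.4668; wedge = 49.1431 − 8.2363 = 40.9068.
DWL = ½ × 31.4668 × 40.9068 = 643.60.

643.60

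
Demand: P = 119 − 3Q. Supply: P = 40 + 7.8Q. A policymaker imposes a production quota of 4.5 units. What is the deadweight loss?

Competitive equilibrium: 119 − 3Q = 40 + 7.8Q → Q* = 7.31481, P* = 97.05556.
At Q = 4.5: demand price = 119 − 3·4.5 = 105.5; supply price = 40 + 7.8·4.5 = 75.1.
ΔQ = 7.31481 − 4.5 = 2.81481; wedge = 105.5 − 75.1 = 30.4.
Deadweight loss = ½ × 2.81481 × 30.4 = 42.79.

42.79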